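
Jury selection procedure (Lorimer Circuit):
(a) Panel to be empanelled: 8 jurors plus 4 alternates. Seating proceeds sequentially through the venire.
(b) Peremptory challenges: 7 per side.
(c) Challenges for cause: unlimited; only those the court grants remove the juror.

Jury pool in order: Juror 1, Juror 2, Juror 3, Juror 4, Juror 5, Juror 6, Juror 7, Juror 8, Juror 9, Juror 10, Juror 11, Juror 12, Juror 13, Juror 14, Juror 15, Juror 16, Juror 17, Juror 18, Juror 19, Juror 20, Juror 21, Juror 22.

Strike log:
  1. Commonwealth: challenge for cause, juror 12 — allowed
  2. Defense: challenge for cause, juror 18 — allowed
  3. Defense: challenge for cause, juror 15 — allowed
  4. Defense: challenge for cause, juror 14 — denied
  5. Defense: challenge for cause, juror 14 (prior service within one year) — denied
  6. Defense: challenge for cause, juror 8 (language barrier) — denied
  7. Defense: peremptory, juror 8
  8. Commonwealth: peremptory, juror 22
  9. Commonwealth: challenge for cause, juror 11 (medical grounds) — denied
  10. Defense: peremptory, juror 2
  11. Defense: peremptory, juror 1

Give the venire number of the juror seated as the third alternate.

Removed: #1, #2, #8, #12, #15, #18, #22. (#11, #14 stay — for-cause denied.)
Seating in order: seats 1–8 → #3, #4, #5, #6, #7, #9, #10, #11; alternates → #13, #14, #16, #17.
So alternate 3 is #16.

16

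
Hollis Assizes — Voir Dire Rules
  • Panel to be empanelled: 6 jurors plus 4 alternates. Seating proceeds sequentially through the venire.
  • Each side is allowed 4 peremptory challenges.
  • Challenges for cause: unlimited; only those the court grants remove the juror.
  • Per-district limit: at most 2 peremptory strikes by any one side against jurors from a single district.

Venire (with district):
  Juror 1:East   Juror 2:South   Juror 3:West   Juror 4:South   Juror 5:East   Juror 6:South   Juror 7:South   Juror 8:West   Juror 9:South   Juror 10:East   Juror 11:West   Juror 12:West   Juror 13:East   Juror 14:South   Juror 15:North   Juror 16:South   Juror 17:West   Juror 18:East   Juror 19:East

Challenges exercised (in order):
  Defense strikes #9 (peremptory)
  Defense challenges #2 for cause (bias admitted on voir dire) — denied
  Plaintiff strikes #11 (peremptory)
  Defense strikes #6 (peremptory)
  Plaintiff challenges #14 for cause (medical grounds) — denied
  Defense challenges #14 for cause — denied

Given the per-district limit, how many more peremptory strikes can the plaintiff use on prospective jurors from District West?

1

Plaintiff peremptories so far: #11 — 1 of 4 used, 3 left overall.
Against District West: #11 — 1 used; per-district cap 2 leaves 1.
Binding limit: min(3, 1) = 1.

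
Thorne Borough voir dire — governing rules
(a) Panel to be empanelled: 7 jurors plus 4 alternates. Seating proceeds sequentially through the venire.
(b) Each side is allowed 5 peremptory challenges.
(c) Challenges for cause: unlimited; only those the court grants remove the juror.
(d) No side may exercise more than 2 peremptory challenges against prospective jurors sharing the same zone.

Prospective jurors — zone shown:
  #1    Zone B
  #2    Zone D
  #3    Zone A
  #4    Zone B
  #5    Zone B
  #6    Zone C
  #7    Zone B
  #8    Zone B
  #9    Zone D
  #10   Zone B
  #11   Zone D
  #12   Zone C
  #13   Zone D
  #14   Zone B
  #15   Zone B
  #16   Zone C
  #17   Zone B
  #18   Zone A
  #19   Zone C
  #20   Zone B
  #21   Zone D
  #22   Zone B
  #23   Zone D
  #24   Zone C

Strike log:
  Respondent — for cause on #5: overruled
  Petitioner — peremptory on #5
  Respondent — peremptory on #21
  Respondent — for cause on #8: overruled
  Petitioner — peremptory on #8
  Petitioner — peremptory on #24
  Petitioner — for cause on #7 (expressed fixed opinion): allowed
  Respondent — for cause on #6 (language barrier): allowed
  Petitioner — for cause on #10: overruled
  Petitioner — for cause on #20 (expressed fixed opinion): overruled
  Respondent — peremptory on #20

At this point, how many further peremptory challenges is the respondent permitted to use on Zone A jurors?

Respondent peremptories so far: #21, #20 — 2 of 5 used, 3 left overall.
Against Zone A: none yet — per-zone cap 2 leaves 2.
Binding limit: min(3, 2) = 2.

2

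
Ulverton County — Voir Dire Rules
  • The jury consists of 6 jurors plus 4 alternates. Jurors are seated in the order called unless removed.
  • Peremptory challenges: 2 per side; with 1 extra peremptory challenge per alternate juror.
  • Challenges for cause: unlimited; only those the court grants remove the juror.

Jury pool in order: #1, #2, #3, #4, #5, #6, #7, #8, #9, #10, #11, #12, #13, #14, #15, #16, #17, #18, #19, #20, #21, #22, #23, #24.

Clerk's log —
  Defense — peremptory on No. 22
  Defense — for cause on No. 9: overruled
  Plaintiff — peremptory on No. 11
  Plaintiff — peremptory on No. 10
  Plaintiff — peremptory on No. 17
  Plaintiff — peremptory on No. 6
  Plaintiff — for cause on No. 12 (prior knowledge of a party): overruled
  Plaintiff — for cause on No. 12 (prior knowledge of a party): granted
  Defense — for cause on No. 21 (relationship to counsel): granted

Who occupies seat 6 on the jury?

7

Removed: #6, #10, #11, #12, #17, #21, #22. (#9 stays — for-cause denied.)
Seating in order: seats 1–6 → #1, #2, #3, #4, #5, #7; alternates → #8, #9, #13, #14.
So seat 6 is #7.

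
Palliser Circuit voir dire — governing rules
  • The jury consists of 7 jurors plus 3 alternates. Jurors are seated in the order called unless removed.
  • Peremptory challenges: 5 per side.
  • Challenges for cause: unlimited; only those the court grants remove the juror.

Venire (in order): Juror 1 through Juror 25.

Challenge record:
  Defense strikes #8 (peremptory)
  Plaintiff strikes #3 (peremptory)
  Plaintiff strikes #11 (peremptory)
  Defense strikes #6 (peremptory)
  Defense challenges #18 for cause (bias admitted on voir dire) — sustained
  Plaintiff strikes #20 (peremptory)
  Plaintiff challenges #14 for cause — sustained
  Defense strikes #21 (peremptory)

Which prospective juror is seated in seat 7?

Removed: #3, #6, #8, #11, #14, #18, #20, #21.
Filling seats in venire order through position 7: #1, #2, #4, #5, #7, #9, #10.
So seat 7 is #10.

10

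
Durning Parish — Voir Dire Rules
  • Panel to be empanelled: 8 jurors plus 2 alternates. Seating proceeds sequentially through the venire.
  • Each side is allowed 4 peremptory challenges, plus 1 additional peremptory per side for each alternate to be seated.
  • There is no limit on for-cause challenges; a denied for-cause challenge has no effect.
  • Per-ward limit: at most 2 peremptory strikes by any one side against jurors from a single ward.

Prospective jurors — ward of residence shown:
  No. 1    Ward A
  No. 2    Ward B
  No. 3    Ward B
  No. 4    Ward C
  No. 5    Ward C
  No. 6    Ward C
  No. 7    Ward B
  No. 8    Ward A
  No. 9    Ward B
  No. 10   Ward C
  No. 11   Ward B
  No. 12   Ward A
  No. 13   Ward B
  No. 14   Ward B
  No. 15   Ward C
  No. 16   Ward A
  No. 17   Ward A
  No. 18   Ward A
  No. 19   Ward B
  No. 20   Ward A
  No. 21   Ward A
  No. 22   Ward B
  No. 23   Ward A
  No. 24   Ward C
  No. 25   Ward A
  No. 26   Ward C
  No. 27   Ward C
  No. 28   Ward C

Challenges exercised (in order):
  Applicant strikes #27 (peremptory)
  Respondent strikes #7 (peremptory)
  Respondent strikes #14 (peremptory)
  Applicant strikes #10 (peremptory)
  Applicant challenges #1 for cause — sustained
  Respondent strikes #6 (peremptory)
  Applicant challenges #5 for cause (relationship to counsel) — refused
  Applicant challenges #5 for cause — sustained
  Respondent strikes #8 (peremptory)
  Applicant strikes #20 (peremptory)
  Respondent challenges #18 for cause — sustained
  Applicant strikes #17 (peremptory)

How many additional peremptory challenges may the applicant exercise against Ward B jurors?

2

Applicant peremptories so far: #27, #10, #20, #17 — 4 of 6 used, 2 left overall.
Against Ward B: none yet — per-ward cap 2 leaves 2.
Binding limit: min(2, 2) = 2.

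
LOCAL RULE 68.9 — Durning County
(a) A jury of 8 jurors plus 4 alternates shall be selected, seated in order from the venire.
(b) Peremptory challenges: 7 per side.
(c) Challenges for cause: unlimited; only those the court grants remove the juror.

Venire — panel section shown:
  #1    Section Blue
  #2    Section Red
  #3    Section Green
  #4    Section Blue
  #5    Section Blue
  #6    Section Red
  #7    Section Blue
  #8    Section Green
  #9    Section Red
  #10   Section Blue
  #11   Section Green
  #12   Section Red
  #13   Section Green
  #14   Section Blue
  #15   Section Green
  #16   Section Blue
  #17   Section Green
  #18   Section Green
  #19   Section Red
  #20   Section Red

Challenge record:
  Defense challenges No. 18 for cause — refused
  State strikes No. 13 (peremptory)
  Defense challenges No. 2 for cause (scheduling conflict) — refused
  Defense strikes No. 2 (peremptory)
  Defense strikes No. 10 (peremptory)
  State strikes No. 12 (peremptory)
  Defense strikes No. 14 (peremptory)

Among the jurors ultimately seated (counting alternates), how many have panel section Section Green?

Removed: #2, #10, #12, #13, #14.
Seated (12 incl. alternates): #1, #3, #4, #5, #6, #7, #8, #9, #11, #15, #16, #17.
Of those, in Section Green: #3, #8, #11, #15, #17 → 5.

5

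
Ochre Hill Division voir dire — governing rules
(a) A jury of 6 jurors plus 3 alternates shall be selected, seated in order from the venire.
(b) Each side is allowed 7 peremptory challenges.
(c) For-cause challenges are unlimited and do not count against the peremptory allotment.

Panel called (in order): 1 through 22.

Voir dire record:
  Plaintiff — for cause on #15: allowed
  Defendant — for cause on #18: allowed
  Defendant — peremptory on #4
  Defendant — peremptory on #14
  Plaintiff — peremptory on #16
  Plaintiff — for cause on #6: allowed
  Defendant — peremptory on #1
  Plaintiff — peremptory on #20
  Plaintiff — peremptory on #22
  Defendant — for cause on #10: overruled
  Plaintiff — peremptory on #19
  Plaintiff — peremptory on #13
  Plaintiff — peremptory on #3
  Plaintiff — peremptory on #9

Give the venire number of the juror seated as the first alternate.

12

Removed: #1, #3, #4, #6, #9, #13, #14, #15, #16, #18, #19, #20, #22. (#10 stays — for-cause denied.)
Seating in order: seats 1–6 → #2, #5, #7, #8, #10, #11; alternates → #12, #17, #21.
So alternate 1 is #12.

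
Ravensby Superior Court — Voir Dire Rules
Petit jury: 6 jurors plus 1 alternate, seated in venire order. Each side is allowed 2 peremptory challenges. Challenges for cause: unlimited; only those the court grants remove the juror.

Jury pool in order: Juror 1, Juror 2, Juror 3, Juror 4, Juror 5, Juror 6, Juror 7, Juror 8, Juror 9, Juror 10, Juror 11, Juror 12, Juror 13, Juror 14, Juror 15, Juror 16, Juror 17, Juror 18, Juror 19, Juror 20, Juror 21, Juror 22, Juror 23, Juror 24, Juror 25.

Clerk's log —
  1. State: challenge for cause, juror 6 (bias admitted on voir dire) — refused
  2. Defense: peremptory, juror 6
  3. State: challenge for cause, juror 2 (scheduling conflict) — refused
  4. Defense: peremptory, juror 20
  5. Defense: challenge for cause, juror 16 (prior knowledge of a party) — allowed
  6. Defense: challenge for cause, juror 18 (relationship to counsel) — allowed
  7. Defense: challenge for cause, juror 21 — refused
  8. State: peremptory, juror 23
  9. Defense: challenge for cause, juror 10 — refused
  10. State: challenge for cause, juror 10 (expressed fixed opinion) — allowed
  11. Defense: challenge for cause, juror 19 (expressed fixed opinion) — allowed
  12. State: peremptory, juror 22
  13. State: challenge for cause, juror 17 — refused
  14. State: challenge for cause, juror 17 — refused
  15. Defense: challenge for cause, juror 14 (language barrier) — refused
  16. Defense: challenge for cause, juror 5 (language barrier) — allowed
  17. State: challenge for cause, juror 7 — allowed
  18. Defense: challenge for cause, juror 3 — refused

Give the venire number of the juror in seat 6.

Removed: #5, #6, #7, #10, #16, #18, #19, #20, #22, #23. (#2, #3, #14, #17, #21 stay — for-cause denied.)
Filling seats in venire order through position 6: #1, #2, #3, #4, #8, #9.
So seat 6 is #9.

9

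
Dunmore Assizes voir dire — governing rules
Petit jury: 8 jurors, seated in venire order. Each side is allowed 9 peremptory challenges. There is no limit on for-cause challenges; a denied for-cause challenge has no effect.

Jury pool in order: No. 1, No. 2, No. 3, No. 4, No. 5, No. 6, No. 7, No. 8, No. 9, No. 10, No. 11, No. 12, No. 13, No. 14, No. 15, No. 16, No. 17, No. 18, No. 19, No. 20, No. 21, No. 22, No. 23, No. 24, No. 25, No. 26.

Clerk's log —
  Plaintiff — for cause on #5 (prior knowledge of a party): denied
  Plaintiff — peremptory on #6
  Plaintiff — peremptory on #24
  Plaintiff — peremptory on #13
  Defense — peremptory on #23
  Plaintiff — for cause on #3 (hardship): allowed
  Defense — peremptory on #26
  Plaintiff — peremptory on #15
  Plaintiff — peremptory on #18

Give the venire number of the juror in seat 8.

Removed: #3, #6, #13, #15, #18, #23, #24, #26. (#5 stays — for-cause denied.)
Seating in order: seats 1–8 → #1, #2, #4, #5, #7, #8, #9, #10.
So seat 8 is #10.

10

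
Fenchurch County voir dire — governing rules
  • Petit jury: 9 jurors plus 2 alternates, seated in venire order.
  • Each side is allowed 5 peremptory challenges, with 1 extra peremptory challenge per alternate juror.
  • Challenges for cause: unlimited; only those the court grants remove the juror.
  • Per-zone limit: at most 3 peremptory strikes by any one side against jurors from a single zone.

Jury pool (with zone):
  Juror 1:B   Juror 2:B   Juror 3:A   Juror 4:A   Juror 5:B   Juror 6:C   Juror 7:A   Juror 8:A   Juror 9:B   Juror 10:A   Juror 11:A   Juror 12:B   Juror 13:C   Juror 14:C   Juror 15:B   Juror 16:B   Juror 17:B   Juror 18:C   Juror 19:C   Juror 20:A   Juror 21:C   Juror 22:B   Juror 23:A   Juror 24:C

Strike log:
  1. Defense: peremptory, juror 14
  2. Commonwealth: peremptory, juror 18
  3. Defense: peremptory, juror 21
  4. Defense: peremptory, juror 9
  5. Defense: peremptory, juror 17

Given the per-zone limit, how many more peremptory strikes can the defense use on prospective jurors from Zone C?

1

Defense peremptories so far: #14, #21, #9, #17 — 4 of 7 used, 3 left overall.
Against Zone C: #14, #21 — 2 used; per-zone cap 3 leaves 1.
Binding limit: min(3, 1) = 1.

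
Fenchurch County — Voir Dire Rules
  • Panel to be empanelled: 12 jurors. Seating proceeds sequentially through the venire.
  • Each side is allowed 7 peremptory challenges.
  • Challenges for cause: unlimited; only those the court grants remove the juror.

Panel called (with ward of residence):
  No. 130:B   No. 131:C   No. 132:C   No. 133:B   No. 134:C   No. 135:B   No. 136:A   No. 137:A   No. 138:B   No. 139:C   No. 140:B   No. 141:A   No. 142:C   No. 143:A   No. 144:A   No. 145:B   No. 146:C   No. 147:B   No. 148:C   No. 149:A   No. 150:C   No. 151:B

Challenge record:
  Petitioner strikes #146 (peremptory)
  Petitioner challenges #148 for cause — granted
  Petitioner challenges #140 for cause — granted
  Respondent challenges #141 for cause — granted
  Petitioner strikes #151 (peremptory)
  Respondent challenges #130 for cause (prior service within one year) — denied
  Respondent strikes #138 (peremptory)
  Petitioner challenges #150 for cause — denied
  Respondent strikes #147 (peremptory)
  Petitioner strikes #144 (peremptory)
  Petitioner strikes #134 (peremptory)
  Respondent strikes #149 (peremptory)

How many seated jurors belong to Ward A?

3

Removed: #134, #138, #140, #141, #144, #146, #147, #148, #149, #151.
Seated jurors 1–12: #130, #131, #132, #133, #135, #136, #137, #139, #142, #143, #145, #150.
Of those, in Ward A: #136, #137, #143 → 3.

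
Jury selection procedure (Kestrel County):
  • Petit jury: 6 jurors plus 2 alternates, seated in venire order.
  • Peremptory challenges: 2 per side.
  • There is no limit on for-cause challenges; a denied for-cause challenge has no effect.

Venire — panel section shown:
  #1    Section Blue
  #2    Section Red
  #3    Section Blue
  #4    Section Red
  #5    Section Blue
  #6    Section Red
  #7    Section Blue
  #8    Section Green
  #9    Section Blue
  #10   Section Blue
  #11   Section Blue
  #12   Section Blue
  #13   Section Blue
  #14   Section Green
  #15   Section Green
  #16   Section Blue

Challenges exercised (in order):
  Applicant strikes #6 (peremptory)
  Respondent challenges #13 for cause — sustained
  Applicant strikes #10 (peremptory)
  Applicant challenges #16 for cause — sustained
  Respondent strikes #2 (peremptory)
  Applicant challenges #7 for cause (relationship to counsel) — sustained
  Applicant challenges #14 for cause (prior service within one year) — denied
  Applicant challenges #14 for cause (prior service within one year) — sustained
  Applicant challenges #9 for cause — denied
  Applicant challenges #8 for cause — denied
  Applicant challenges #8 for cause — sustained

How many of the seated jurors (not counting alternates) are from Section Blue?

Removed: #2, #6, #7, #8, #10, #13, #14, #16.
Seated jurors 1–6: #1, #3, #4, #5, #9, #11 (alternates #12, #15 not counted).
Of those, in Section Blue: #1, #3, #5, #9, #11 → 5.

5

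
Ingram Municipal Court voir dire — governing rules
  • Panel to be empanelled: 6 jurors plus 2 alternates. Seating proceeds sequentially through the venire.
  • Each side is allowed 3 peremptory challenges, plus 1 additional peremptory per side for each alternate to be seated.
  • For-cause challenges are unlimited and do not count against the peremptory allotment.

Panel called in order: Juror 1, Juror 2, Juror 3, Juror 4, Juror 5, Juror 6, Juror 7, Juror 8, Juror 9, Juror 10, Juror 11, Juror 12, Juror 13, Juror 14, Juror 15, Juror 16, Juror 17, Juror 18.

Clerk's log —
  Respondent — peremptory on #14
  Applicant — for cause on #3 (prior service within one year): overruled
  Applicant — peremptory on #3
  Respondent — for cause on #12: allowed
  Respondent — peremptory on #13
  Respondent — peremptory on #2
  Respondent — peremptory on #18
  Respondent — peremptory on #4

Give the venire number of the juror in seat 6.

Removed: #2, #3, #4, #12, #13, #14, #18.
Seating in order: seats 1–6 → #1, #5, #6, #7, #8, #9; alternates → #10, #11.
So seat 6 is #9.

9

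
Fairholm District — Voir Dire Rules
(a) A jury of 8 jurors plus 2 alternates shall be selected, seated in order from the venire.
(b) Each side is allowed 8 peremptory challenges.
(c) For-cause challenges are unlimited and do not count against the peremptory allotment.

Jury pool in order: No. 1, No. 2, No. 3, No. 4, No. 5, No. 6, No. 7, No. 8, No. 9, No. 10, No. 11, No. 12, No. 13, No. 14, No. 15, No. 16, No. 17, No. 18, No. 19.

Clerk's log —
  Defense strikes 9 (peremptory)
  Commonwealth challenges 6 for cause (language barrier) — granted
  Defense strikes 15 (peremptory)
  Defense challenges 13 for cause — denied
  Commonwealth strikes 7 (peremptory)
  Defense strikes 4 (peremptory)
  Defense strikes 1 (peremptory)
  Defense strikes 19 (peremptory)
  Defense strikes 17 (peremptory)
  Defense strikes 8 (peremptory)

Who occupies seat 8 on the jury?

Removed: #1, #4, #6, #7, #8, #9, #15, #17, #19. (#13 stays — for-cause denied.)
Filling seats in venire order through position 8: #2, #3, #5, #10, #11, #12, #13, #14.
So seat 8 is #14.

14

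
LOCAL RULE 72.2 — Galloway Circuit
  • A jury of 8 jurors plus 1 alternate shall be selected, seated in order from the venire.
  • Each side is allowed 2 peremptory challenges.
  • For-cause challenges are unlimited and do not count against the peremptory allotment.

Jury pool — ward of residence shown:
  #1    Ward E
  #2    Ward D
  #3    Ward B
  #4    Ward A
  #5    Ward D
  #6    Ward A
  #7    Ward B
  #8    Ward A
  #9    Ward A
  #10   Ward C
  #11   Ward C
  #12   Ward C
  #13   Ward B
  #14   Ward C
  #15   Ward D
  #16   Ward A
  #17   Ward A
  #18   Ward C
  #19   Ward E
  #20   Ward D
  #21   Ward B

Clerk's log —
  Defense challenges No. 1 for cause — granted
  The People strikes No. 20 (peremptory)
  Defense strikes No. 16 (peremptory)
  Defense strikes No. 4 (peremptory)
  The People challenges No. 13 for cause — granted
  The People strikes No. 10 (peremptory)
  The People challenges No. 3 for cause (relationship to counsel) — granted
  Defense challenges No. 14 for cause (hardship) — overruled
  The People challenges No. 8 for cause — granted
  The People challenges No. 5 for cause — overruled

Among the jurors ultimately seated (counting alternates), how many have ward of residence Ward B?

Removed: #1, #3, #4, #8, #10, #13, #16, #20.
Seated (9 incl. alternates): #2, #5, #6, #7, #9, #11, #12, #14, #15.
Of those, in Ward B: #7 → 1.

1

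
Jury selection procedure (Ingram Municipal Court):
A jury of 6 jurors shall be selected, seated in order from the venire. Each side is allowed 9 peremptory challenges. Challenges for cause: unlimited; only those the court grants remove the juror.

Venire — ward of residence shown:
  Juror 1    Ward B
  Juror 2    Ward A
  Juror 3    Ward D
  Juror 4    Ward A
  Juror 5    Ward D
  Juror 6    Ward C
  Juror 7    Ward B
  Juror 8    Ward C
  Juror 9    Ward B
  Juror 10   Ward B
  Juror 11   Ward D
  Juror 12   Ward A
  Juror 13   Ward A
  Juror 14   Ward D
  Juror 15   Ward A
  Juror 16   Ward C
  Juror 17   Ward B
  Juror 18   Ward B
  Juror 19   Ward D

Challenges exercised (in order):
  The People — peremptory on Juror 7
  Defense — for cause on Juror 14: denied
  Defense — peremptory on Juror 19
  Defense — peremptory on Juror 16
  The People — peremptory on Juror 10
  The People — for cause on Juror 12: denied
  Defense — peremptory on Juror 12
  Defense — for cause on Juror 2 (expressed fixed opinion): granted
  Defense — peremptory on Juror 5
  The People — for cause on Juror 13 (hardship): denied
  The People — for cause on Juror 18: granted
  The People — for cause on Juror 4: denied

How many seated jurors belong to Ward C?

Removed: #2, #5, #7, #10, #12, #16, #18, #19.
Seated jurors 1–6: #1, #3, #4, #6, #8, #9.
Of those, in Ward C: #6, #8 → 2.

2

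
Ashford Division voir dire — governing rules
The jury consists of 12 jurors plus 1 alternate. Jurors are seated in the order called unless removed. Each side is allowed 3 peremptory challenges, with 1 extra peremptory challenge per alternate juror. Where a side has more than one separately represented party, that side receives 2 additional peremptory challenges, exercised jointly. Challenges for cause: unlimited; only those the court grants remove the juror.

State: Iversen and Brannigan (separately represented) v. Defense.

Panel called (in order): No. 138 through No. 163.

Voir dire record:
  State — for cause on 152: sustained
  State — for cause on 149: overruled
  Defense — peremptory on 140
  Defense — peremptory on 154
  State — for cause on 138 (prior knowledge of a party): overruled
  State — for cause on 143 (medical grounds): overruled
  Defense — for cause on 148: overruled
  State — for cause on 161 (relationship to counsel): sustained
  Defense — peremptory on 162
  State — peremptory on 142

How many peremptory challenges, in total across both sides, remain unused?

State allotment: 3 base + 1 × 1 alternate + 2 multi-party = 6. Defense allotment: 3 base + 1 × 1 alternate = 4.
State peremptories used: #142 — 1 (for-cause on #152, #149, #138, #143, #161 don't count).
Defense peremptories used: #140, #154, #162 — 3 (the for-cause on #148 doesn't count).
Remaining: (6 − 1) + (4 − 3) = 6.

6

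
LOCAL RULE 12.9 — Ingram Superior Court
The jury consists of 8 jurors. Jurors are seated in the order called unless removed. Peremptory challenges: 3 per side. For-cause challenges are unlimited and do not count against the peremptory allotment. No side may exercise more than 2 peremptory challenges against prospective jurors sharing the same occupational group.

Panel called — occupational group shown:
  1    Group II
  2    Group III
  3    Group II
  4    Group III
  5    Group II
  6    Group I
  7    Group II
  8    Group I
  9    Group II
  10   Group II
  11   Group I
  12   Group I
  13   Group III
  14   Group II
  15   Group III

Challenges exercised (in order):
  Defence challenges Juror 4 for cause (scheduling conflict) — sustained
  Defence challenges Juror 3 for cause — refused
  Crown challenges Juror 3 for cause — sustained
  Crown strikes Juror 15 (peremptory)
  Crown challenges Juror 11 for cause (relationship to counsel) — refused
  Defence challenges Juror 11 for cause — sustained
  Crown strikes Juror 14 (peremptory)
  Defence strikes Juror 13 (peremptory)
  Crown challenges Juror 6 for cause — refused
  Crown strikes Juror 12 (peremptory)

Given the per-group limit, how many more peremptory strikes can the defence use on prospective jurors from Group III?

Defence peremptories so far: #13 — 1 of 3 used, 2 left overall.
Against Group III: #13 — 1 used; per-group cap 2 leaves 1.
Binding limit: min(2, 1) = 1.

1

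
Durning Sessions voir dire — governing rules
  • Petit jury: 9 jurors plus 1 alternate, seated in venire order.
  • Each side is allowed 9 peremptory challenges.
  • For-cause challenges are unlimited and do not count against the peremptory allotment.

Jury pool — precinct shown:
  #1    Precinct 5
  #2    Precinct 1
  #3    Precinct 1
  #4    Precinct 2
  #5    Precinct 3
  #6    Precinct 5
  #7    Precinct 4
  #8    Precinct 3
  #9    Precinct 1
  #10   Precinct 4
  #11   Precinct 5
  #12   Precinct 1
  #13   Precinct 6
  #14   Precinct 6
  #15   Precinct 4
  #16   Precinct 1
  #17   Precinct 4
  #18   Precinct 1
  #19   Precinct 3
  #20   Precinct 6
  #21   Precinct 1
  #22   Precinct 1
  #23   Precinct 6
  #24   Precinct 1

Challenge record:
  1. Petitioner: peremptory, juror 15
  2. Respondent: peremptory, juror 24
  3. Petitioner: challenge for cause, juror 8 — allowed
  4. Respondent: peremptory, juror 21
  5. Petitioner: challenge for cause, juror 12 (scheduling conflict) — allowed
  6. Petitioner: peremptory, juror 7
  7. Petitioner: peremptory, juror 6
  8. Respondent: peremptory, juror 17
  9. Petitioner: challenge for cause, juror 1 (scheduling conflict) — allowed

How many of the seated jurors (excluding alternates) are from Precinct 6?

Removed: #1, #6, #7, #8, #12, #15, #17, #21, #24.
Seated jurors 1–9: #2, #3, #4, #5, #9, #10, #11, #13, #14 (alternates #16 not counted).
Of those, in Precinct 6: #13, #14 → 2.

2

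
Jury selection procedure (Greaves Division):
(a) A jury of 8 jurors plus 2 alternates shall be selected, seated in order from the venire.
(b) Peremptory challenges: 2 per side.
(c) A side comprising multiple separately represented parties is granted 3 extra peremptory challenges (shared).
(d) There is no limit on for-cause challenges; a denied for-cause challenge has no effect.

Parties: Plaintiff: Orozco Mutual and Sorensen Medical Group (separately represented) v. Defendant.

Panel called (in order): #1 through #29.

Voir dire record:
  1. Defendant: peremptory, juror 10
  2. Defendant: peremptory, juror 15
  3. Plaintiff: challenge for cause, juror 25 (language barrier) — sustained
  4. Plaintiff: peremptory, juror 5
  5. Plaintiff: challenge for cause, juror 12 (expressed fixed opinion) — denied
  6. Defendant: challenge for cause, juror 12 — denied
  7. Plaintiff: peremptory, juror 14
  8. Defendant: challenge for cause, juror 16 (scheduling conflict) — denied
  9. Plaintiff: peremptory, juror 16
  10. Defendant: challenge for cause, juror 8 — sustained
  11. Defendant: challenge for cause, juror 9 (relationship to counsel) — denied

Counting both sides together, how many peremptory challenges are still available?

2

Plaintiff allotment: 2 base + 3 multi-party = 5. Defendant allotment: 2.
Plaintiff peremptories used: #5, #14, #16 — 3 (for-cause on #25, #12 don't count).
Defendant peremptories used: #10, #15 — 2 (for-cause on #12, #16, #8, #9 don't count).
Remaining: (5 − 3) + (2 − 2) = 2.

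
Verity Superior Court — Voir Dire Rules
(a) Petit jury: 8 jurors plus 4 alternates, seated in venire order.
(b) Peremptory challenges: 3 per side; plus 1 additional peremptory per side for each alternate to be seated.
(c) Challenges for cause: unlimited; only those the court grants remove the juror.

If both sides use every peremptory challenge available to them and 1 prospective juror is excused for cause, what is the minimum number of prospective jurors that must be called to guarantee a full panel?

27

Seats to fill: 8 + 4 alternates = 12.
Peremptories: 3 + 1×4 = 7 per side × 2 sides = 14.
For-cause removals: 1.
Minimum venire: 12 + 14 + 1 = 27.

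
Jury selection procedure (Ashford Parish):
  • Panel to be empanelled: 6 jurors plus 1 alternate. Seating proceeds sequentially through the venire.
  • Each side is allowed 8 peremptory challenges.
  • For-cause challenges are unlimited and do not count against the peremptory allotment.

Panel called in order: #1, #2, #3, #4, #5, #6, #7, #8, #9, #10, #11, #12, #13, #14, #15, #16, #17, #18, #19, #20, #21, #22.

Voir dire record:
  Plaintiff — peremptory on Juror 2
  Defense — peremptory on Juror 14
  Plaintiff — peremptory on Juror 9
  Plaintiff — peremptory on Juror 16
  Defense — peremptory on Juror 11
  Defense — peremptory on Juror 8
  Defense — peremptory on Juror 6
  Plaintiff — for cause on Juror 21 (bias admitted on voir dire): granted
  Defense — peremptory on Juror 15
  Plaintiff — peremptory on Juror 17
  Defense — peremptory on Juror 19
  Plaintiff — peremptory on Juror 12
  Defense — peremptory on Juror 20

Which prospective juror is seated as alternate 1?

Removed: #2, #6, #8, #9, #11, #12, #14, #15, #16, #17, #19, #20, #21.
Seating in order: seats 1–6 → #1, #3, #4, #5, #7, #10; alternates → #13.
So alternate 1 is #13.

13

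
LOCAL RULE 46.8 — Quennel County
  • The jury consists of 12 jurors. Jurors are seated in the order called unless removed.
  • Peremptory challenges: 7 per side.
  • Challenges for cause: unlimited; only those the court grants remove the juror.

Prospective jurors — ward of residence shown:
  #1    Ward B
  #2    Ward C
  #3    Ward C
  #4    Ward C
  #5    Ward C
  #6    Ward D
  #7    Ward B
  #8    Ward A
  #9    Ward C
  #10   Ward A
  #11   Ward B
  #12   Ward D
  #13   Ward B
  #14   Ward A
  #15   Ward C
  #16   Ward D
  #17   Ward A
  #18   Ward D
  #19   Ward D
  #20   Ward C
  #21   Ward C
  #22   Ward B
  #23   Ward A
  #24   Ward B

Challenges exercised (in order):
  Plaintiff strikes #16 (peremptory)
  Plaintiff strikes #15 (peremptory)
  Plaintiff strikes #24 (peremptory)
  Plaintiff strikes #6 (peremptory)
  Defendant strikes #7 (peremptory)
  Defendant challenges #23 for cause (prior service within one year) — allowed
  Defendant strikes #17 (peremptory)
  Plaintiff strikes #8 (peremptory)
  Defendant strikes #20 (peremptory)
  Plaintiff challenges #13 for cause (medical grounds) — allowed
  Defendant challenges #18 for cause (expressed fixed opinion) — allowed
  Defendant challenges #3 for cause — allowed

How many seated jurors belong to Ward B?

Removed: #3, #6, #7, #8, #13, #15, #16, #17, #18, #20, #23, #24.
Seated jurors 1–12: #1, #2, #4, #5, #9, #10, #11, #12, #14, #19, #21, #22.
Of those, in Ward B: #1, #11, #22 → 3.

3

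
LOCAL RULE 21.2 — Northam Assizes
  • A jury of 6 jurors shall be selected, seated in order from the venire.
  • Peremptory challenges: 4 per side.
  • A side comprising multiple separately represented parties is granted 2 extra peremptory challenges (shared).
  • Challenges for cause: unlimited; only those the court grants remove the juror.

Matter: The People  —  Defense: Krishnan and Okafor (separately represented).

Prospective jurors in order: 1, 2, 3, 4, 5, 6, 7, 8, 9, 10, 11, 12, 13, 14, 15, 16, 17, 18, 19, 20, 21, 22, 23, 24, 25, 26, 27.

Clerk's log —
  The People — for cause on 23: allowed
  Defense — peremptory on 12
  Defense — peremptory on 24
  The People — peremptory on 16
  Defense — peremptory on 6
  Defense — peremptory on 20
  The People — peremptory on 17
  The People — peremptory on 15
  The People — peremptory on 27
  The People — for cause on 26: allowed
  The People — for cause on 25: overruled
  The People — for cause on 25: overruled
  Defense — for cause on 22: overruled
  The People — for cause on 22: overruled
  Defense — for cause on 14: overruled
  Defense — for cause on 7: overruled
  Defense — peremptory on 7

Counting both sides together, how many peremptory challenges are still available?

The People allotment: 4. Defense allotment: 4 base + 2 multi-party = 6.
The People peremptories used: #16, #17, #15, #27 — 4 (for-cause on #23, #26, #25, #25, #22 don't count).
Defense peremptories used: #12, #24, #6, #20, #7 — 5 (for-cause on #22, #14, #7 don't count).
Remaining: (4 − 4) + (6 − 5) = 1.

1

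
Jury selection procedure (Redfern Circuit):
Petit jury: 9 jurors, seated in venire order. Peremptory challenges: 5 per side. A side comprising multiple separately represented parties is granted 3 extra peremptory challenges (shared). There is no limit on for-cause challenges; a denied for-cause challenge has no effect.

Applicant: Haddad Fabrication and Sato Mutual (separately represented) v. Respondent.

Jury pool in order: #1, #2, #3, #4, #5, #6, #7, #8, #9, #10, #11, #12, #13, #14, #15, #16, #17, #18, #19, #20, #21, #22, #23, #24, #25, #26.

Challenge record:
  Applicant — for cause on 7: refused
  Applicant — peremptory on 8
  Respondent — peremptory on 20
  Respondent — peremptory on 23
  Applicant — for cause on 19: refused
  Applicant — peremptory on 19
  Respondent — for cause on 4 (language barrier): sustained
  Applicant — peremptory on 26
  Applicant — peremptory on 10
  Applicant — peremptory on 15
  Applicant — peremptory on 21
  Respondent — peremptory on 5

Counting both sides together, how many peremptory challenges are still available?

4

Applicant allotment: 5 base + 3 multi-party = 8. Respondent allotment: 5.
Applicant peremptories used: #8, #19, #26, #10, #15, #21 — 6 (for-cause on #7, #19 don't count).
Respondent peremptories used: #20, #23, #5 — 3 (the for-cause on #4 doesn't count).
Remaining: (8 − 6) + (5 − 3) = 4.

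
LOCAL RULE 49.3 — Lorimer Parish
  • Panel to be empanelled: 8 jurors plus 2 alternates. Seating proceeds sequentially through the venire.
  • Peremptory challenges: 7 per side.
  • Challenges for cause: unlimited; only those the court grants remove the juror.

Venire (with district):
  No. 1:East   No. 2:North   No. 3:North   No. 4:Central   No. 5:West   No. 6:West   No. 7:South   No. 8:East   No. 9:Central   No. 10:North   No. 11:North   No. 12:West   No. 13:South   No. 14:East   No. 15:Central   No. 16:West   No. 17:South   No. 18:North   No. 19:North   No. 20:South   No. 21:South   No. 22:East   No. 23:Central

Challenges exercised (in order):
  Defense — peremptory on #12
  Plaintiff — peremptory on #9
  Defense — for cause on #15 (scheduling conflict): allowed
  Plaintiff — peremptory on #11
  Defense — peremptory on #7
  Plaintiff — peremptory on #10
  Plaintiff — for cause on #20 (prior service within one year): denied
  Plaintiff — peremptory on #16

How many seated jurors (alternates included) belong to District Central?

1

Removed: #7, #9, #10, #11, #12, #15, #16.
Seated (10 incl. alternates): #1, #2, #3, #4, #5, #6, #8, #13, #14, #17.
Of those, in District Central: #4 → 1.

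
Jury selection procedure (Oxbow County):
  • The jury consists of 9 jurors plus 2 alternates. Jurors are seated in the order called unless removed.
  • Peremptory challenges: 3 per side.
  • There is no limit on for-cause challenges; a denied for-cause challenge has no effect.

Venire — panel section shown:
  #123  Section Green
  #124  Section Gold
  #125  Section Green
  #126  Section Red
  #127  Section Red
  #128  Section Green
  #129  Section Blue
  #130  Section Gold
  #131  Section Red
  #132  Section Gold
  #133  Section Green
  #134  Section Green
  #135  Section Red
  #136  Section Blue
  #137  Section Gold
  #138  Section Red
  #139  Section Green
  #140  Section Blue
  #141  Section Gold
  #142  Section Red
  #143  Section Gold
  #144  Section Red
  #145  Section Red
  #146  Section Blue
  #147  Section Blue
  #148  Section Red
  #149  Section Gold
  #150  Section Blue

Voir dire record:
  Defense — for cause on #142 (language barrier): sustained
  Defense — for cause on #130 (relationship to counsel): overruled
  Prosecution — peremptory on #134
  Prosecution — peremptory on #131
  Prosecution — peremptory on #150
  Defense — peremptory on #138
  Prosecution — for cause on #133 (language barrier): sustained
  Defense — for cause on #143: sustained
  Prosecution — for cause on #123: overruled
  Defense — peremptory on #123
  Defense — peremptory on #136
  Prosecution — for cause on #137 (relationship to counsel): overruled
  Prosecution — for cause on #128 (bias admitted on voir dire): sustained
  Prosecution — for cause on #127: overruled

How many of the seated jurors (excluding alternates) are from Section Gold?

Removed: #123, #128, #131, #133, #134, #136, #138, #142, #143, #150.
Seated jurors 1–9: #124, #125, #126, #127, #129, #130, #132, #135, #137 (alternates #139, #140 not counted).
Of those, in Section Gold: #124, #130, #132, #137 → 4.

4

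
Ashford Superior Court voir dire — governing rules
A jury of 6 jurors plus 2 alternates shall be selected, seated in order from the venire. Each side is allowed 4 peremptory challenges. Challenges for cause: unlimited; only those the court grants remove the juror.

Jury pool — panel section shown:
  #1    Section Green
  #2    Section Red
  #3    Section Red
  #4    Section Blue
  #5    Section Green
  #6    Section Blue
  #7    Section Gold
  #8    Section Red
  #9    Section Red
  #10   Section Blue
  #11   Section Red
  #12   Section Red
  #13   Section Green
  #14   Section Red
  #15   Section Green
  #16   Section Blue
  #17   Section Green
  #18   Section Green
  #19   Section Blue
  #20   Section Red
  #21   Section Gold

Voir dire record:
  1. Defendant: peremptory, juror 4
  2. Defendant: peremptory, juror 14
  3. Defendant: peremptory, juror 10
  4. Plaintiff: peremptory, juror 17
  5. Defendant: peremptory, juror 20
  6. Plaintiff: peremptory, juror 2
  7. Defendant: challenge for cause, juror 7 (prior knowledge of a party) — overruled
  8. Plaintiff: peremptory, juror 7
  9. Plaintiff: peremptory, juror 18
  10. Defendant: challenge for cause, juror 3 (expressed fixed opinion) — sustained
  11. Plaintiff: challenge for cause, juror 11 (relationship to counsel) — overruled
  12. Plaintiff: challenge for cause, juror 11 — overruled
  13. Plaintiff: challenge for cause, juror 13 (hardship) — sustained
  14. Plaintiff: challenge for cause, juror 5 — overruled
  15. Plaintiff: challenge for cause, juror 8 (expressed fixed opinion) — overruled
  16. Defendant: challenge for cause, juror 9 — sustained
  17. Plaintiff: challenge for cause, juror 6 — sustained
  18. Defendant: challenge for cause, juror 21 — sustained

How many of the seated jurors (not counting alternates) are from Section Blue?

0

Removed: #2, #3, #4, #6, #7, #9, #10, #13, #14, #17, #18, #20, #21.
Seated jurors 1–6: #1, #5, #8, #11, #12, #15 (alternates #16, #19 not counted).
None of those are in Section Blue → 0.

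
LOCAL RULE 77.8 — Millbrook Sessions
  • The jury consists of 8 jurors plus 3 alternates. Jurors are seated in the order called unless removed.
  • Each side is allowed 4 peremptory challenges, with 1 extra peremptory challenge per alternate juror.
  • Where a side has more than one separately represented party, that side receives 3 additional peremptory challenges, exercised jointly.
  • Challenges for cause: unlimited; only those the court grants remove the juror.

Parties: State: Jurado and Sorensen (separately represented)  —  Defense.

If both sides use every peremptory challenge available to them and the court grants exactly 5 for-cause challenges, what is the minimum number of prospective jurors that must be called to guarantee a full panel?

Seats to fill: 8 + 3 alternates = 11.
Peremptories — State: 4 + 1×3 + 3 = 10; Defense: 4 + 1×3 = 7; total 17.
For-cause removals: 5.
Minimum venire: 11 + 17 + 5 = 33.

33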